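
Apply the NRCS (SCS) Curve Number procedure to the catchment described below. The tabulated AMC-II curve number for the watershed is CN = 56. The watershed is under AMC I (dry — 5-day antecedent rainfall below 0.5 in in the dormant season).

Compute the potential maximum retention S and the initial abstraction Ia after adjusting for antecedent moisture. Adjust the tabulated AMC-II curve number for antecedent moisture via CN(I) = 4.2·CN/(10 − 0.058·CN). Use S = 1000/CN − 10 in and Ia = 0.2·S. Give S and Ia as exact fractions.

S = 2750/147 in ≈ 18.707 in; Ia = 550/147 in ≈ 3.741 in

Dry (AMC I): CN(I) = 4.2·56/(10 − 0.058·56) = (1176/5)/(844/125) = 7350/211 ≈ 34.834
Retention S: 1000/CN − 10 with CN=34.834 → S = 2750/147 ≈ 18.707 in
Ia = 0.2S: 0.2·18.707 = 3.741 in (exactly 550/147)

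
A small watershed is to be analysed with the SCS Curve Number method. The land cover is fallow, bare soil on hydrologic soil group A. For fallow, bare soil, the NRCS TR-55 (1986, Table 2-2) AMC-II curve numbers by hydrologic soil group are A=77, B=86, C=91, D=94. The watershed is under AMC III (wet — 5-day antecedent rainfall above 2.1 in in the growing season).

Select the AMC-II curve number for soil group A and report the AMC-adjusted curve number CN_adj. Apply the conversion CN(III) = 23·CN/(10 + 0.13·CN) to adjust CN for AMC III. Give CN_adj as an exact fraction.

NRCS table: fallow, bare soil, soil group A → CN(II) = 77
Adjust CN=77 to AMC III: 23·77/(10 + 0.13·77) → 1771 ÷ (2001/100) = 7700/87 ≈ 88.506

CN_adj = 7700/87 ≈ 88.506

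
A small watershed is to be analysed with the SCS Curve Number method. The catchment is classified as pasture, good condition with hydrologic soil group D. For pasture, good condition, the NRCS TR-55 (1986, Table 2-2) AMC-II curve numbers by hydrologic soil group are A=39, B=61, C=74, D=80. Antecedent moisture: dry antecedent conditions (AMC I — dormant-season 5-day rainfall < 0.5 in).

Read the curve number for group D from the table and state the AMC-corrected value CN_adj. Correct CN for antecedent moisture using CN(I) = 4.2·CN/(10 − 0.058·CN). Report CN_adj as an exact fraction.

NRCS table: pasture, good condition, soil group D → CN(II) = 80
Adjust CN=80 to AMC I: 4.2·80/(10 − 0.058·80) → 336 ÷ (134/25) = 4200/67 ≈ 62.687

CN_adj = 4200/67 ≈ 62.687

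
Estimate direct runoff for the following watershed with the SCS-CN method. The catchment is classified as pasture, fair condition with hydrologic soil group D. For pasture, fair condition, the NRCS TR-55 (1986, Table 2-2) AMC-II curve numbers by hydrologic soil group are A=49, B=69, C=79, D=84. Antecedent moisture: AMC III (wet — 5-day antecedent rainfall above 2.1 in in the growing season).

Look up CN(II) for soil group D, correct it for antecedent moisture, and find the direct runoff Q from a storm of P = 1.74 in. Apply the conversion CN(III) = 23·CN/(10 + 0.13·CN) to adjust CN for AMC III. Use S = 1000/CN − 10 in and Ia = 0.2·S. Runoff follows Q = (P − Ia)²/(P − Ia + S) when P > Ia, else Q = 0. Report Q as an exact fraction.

Q = 1445596441/1401207150 in ≈ 1.032 in

NRCS table: pasture, fair condition, soil group D → CN(II) = 84
CN(III) from CN(II)=84: (23·84)/(10 + 0.13·84) = 48300/523 ≈ 92.352
Retention S: 1000/CN − 10 with CN=92.352 → S = 400/483 ≈ 0.828 in
Ia = 0.2·(400/483) = 80/483 in ≈ 0.166 in
Excess rainfall: 1.740 − 0.166 = 1.574 in; P > Ia so Q > 0
Q: (38021/24150)² ÷ (58021/24150) = 1445596441/1401207150 in (≈ 1.032 in)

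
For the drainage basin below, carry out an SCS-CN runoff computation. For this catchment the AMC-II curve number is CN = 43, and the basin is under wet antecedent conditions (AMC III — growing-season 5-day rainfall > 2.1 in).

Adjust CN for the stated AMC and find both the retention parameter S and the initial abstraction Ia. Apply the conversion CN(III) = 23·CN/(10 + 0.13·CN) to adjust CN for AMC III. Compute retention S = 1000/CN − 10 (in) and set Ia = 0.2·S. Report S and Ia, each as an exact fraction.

CN(III) from CN(II)=43: (23·43)/(10 + 0.13·43) = 98900/1559 ≈ 63.438
Retention S: 1000/CN − 10 with CN=63.438 → S = 5700/989 ≈ 5.763 in
Ia = 0.2S: 0.2·5.763 = 1.153 in (exactly 1140/989)

S = 5700/989 in ≈ 5.763 in; Ia = 1140/989 in ≈ 1.153 in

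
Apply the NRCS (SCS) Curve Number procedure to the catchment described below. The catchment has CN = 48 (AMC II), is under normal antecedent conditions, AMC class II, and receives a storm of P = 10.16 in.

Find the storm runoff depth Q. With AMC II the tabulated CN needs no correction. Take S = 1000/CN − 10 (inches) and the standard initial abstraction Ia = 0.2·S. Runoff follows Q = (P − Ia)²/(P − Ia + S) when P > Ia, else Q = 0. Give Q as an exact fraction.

Q = 1437601/423600 in ≈ 3.394 in

AMC II — tabulated CN = 48 applies directly.
Retention S: 1000/CN − 10 with CN=48.000 → S = 65/6 ≈ 10.833 in
Ia = 0.2·(65/6) = 13/6 in ≈ 2.167 in
P − Ia = 10.160 − 2.167 = 1199/150 ≈ 7.993 in (> 0, runoff occurs)
Q = (1199/150)²/((1199/150) + 65/6) = (1437601/22500)/(1412/75) = 1437601/423600 in ≈ 3.394 in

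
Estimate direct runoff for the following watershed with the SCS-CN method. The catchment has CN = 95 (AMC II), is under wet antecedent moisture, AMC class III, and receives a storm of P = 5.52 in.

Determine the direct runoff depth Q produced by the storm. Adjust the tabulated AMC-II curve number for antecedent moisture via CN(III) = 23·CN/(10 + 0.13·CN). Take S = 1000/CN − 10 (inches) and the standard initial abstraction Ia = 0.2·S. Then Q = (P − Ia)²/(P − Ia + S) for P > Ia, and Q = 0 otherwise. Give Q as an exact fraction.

Q = 1788378818/340346525 in ≈ 5.255 in

Adjust CN=95 to AMC III: 23·95/(10 + 0.13·95) → 2185 ÷ (447/20) = 43700/447 ≈ 97.763
S = 1000/(43700/447) − 10 = 100/437 in ≈ 0.229 in
Initial abstraction Ia = S/5 = (100/437)/5 = 20/437 ≈ 0.046 in
Since P=5.520 > Ia=0.046: effective rainfall P−Ia = 59806/10925 in
Q: (59806/10925)² ÷ (62306/10925) = 1788378818/340346525 in (≈ 5.255 in)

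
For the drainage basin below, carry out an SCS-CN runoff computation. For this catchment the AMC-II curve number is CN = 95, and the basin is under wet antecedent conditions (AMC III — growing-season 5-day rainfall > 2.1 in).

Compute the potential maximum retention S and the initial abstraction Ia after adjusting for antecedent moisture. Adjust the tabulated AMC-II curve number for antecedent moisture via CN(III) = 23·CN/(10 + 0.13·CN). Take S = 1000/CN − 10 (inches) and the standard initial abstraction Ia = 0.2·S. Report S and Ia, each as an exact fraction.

Adjust CN=95 to AMC III: 23·95/(10 + 0.13·95) → 2185 ÷ (447/20) = 43700/447 ≈ 97.763
Retention S: 1000/CN − 10 with CN=97.763 → S = 100/437 ≈ 0.229 in
Ia = 0.2S: 0.2·0.229 = 0.046 in (exactly 20/437)

S = 100/437 in ≈ 0.229 in; Ia = 20/437 in ≈ 0.046 in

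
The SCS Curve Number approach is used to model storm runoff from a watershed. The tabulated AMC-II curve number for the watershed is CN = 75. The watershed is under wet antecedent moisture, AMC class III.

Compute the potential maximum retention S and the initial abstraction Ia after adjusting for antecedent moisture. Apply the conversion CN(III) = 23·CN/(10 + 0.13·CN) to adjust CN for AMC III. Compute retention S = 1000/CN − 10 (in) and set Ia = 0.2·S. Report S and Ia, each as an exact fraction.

S = 100/69 in ≈ 1.449 in; Ia = 20/69 in ≈ 0.290 in

CN(III) from CN(II)=75: (23·75)/(10 + 0.13·75) = 6900/79 ≈ 87.342
S = 1000/(6900/79) − 10 = 100/69 in ≈ 1.449 in
Initial abstraction Ia = S/5 = (100/69)/5 = 20/69 ≈ 0.290 in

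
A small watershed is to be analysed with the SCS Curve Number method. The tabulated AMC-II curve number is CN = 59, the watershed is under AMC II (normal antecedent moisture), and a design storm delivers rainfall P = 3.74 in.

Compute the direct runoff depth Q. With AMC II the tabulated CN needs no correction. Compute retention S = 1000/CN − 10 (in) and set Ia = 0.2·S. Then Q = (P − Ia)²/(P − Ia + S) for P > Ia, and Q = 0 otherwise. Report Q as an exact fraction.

AMC II — tabulated CN = 59 applies directly.
Retention S: 1000/CN − 10 with CN=59.000 → S = 410/59 ≈ 6.949 in
Ia = 0.2S: 0.2·6.949 = 1.390 in (exactly 82/59)
Excess rainfall: 3.740 − 1.390 = 2.350 in; P > Ia so Q > 0
Q = (6933/2950)²/((6933/2950) + 410/59) = (48066489/8702500)/(27433/2950) = 48066489/80927350 in ≈ 0.594 in

Q = 48066489/80927350 in ≈ 0.594 in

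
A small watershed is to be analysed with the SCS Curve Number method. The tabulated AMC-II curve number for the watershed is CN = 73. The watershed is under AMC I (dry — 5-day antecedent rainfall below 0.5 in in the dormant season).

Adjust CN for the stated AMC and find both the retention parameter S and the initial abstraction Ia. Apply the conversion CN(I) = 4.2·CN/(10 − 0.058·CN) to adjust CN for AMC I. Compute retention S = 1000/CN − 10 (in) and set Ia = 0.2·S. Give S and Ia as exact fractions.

CN(I) from CN(II)=73: (4.2·73)/(10 − 0.058·73) = 51100/961 ≈ 53.174
Retention S: 1000/CN − 10 with CN=53.174 → S = 4500/511 ≈ 8.806 in
Ia = 0.2·(4500/511) = 900/511 in ≈ 1.761 in

S = 4500/511 in ≈ 8.806 in; Ia = 900/511 in ≈ 1.761 in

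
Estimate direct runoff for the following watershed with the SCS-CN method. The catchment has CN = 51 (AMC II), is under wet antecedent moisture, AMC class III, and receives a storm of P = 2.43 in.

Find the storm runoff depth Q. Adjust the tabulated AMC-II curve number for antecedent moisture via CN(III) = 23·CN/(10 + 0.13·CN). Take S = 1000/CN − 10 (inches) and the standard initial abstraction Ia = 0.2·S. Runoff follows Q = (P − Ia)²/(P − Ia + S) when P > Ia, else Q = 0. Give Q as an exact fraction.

Q = 34983587521/79416674700 in ≈ 0.441 in

Adjust CN=51 to AMC III: 23·51/(10 + 0.13·51) → 1173 ÷ (1663/100) = 117300/1663 ≈ 70.535
Max retention: S = 1000/(117300/1663) − 10 = 4900/1173 in (≈ 4.177 in)
Ia = 0.2S: 0.2·4.177 = 0.835 in (exactly 980/1173)
Excess rainfall: 2.430 − 0.835 = 1.595 in; P > Ia so Q > 0
Runoff Q = (P−Ia)²/(P−Ia+S) = (1.595)²/(1.595+4.177) = 34983587521/79416674700 ≈ 0.441 in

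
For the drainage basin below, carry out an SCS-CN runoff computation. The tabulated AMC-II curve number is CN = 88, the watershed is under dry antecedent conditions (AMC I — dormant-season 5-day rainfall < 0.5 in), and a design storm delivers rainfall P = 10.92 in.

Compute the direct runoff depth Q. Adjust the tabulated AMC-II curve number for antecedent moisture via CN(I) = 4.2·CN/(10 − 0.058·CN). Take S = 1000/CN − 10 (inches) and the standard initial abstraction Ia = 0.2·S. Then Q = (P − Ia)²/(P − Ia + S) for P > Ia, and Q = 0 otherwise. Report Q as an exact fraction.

CN(I) from CN(II)=88: (4.2·88)/(10 − 0.058·88) = 3850/51 ≈ 75.490
Max retention: S = 1000/(3850/51) − 10 = 250/77 in (≈ 3.247 in)
Ia = 0.2·(250/77) = 50/77 in ≈ 0.649 in
P − Ia = 10.920 − 0.649 = 19771/1925 ≈ 10.271 in (> 0, runoff occurs)
Runoff Q = (P−Ia)²/(P−Ia+S) = (10.271)²/(10.271+3.247) = 390892441/50090425 ≈ 7.804 in

Q = 390892441/50090425 in ≈ 7.804 in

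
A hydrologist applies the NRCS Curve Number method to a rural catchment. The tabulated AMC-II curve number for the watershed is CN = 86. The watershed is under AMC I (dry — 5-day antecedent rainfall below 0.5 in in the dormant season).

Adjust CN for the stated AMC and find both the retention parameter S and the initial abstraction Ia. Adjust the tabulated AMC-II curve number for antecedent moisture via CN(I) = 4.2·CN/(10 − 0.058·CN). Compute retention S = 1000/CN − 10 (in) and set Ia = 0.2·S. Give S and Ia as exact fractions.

S = 500/129 in ≈ 3.876 in; Ia = 100/129 in ≈ 0.775 in

Dry (AMC I): CN(I) = 4.2·86/(10 − 0.058·86) = (1806/5)/(1253/250) = 12900/179 ≈ 72.067
S = 1000/(12900/179) − 10 = 500/129 in ≈ 3.876 in
Ia = 0.2S: 0.2·3.876 = 0.775 in (exactly 100/129)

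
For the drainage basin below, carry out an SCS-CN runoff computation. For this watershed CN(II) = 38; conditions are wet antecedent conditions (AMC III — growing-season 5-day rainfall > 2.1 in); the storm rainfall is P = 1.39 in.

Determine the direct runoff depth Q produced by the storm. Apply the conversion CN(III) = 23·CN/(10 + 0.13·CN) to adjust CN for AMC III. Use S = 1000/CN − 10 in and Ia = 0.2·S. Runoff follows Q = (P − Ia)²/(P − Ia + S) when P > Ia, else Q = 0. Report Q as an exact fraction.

Wet (AMC III): CN(III) = 23·38/(10 + 0.13·38) = 874/(747/50) = 43700/747 ≈ 58.501
S = 1000/(43700/747) − 10 = 3100/437 in ≈ 7.094 in
Initial abstraction Ia = S/5 = (3100/437)/5 = 620/437 ≈ 1.419 in
P = 1.390 ≤ Ia = 1.419 in: entire storm abstracted, Q = 0.

Q = 0 in ≈ 0.000 in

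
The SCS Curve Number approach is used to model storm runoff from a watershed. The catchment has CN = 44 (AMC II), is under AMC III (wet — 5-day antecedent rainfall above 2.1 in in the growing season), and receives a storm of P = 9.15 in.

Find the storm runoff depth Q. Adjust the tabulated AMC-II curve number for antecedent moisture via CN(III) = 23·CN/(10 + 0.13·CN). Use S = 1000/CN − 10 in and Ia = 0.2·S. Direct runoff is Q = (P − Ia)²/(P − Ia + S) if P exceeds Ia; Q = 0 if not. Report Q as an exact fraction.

Q = 1656408601/347616940 in ≈ 4.765 in

Wet (AMC III): CN(III) = 23·44/(10 + 0.13·44) = 1012/(393/25) = 25300/393 ≈ 64.377
Retention S: 1000/CN − 10 with CN=64.377 → S = 1400/253 ≈ 5.534 in
Ia = 0.2S: 0.2·5.534 = 1.107 in (exactly 280/253)
P − Ia = 9.150 − 1.107 = 40699/5060 ≈ 8.043 in (> 0, runoff occurs)
Q: (40699/5060)² ÷ (68699/5060) = 1656408601/347616940 in (≈ 4.765 in)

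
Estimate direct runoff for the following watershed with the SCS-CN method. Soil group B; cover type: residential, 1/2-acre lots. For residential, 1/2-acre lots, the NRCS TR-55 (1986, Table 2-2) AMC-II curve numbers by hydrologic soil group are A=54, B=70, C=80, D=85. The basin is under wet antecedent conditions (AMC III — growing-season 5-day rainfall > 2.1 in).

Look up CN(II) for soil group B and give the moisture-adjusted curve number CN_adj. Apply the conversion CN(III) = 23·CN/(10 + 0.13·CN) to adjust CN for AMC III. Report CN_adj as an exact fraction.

NRCS table: residential, 1/2-acre lots, soil group B → CN(II) = 70
CN(III) from CN(II)=70: (23·70)/(10 + 0.13·70) = 16100/191 ≈ 84.293

CN_adj = 16100/191 ≈ 84.293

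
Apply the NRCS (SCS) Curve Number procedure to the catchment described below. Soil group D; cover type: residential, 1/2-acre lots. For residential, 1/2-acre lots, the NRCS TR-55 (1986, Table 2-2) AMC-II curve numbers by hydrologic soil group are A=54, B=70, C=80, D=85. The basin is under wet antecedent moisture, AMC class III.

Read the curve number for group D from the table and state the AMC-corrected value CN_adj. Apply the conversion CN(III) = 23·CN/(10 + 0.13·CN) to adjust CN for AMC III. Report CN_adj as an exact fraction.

NRCS table: residential, 1/2-acre lots, soil group D → CN(II) = 85
Wet (AMC III): CN(III) = 23·85/(10 + 0.13·85) = 1955/(421/20) = 39100/421 ≈ 92.874

CN_adj = 39100/421 ≈ 92.874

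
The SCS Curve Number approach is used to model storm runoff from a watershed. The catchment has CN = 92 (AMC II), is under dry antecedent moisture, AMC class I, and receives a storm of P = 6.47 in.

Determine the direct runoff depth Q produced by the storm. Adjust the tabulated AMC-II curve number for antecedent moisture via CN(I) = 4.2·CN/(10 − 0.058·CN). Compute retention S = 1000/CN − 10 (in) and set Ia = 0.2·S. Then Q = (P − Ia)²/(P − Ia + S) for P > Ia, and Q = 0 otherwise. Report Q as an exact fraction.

Q = 85556835001/18957798300 in ≈ 4.513 in

CN(I) from CN(II)=92: (4.2·92)/(10 − 0.058·92) = 48300/583 ≈ 82.847
S = 1000/(48300/583) − 10 = 1000/483 in ≈ 2.070 in
Initial abstraction Ia = S/5 = (1000/483)/5 = 200/483 ≈ 0.414 in
Excess rainfall: 6.470 − 0.414 = 6.056 in; P > Ia so Q > 0
Runoff Q = (P−Ia)²/(P−Ia+S) = (6.056)²/(6.056+2.070) = 85556835001/18957798300 ≈ 4.513 in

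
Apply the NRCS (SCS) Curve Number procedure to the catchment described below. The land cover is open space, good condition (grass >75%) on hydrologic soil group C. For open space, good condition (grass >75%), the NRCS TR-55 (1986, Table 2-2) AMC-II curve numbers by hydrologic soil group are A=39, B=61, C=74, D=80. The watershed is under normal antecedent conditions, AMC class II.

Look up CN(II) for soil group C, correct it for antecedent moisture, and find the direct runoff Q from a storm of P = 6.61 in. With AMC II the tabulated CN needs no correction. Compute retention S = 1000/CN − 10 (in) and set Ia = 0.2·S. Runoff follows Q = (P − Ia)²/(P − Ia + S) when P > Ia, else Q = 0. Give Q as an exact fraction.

NRCS table: open space, good condition (grass >75%), soil group C → CN(II) = 74
Average conditions: CN = 74 (no AMC adjustment).
Retention S: 1000/CN − 10 with CN=74.000 → S = 130/37 ≈ 3.514 in
Ia = 0.2·(130/37) = 26/37 in ≈ 0.703 in
P − Ia = 6.610 − 0.703 = 21857/3700 ≈ 5.907 in (> 0, runoff occurs)
Q: (21857/3700)² ÷ (34857/3700) = 477728449/128970900 in (≈ 3.704 in)

Q = 477728449/128970900 in ≈ 3.704 in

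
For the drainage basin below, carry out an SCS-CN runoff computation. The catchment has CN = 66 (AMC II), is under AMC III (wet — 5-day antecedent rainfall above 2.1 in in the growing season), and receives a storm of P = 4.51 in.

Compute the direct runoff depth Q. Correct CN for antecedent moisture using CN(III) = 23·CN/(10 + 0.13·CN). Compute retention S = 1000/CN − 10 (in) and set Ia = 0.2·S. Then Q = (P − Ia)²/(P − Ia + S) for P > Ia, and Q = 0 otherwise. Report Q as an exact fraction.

Wet (AMC III): CN(III) = 23·66/(10 + 0.13·66) = 1518/(929/50) = 75900/929 ≈ 81.701
Retention S: 1000/CN − 10 with CN=81.701 → S = 1700/759 ≈ 2.240 in
Initial abstraction Ia = S/5 = (1700/759)/5 = 340/759 ≈ 0.448 in
P − Ia = 4.510 − 0.448 = 308309/75900 ≈ 4.062 in (> 0, runoff occurs)
Runoff Q = (P−Ia)²/(P−Ia+S) = (4.062)²/(4.062+2.240) = 95054439481/36303653100 ≈ 2.618 in

Q = 95054439481/36303653100 in ≈ 2.618 in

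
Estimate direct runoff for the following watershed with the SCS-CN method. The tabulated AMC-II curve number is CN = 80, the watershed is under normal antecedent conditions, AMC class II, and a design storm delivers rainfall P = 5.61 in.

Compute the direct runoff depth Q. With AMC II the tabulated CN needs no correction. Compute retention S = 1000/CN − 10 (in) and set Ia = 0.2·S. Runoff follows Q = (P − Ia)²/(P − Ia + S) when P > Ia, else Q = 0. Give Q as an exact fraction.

AMC II — tabulated CN = 80 applies directly.
Retention S: 1000/CN − 10 with CN=80.000 → S = 5/2 ≈ 2.500 in
Ia = 0.2·(5/2) = 1/2 in ≈ 0.500 in
P − Ia = 5.610 − 0.500 = 511/100 ≈ 5.110 in (> 0, runoff occurs)
Q = (511/100)²/((511/100) + 5/2) = (261121/10000)/(761/100) = 261121/76100 in ≈ 3.431 in

Q = 261121/76100 in ≈ 3.431 in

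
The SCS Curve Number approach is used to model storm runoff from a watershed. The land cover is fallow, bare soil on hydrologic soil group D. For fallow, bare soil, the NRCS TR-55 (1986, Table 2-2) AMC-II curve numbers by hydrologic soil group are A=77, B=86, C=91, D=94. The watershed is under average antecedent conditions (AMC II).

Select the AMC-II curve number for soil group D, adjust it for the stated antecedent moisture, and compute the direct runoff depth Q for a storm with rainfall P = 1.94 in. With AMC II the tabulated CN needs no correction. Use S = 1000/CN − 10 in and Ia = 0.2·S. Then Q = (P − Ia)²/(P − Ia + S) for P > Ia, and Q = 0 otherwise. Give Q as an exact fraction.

Q = 18139081/13533650 in ≈ 1.340 in

NRCS table: fallow, bare soil, soil group D → CN(II) = 94
Average conditions: CN = 94 (no AMC adjustment).
Retention S: 1000/CN − 10 with CN=94.000 → S = 30/47 ≈ 0.638 in
Ia = 0.2S: 0.2·0.638 = 0.128 in (exactly 6/47)
Excess rainfall: 1.940 − 0.128 = 1.812 in; P > Ia so Q > 0
Q = (4259/2350)²/((4259/2350) + 30/47) = (18139081/5522500)/(5759/2350) = 18139081/13533650 in ≈ 1.340 in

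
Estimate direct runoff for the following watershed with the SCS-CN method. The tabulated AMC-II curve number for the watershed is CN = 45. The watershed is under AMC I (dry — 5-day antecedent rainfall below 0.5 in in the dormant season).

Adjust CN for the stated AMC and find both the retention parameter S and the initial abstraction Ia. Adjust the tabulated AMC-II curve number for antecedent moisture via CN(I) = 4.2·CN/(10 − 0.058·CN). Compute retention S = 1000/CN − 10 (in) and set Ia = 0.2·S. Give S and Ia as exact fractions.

Adjust CN=45 to AMC I: 4.2·45/(10 − 0.058·45) → 189 ÷ (739/100) = 18900/739 ≈ 25.575
S = 1000/(18900/739) − 10 = 5500/189 in ≈ 29.101 in
Initial abstraction Ia = S/5 = (5500/189)/5 = 1100/189 ≈ 5.820 in

S = 5500/189 in ≈ 29.101 in; Ia = 1100/189 in ≈ 5.820 in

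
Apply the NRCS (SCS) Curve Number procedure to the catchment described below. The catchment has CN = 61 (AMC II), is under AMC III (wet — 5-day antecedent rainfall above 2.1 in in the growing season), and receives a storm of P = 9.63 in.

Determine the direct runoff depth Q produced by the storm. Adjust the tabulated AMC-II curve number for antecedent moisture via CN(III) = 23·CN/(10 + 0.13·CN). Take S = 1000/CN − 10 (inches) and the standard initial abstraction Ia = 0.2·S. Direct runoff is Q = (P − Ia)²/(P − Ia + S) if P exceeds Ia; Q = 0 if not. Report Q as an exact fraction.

Adjust CN=61 to AMC III: 23·61/(10 + 0.13·61) → 1403 ÷ (1793/100) = 140300/1793 ≈ 78.249
S = 1000/(140300/1793) − 10 = 3900/1403 in ≈ 2.780 in
Initial abstraction Ia = S/5 = (3900/1403)/5 = 780/1403 ≈ 0.556 in
Since P=9.630 > Ia=0.556: effective rainfall P−Ia = 1273089/140300 in
Q = (1273089/140300)²/((1273089/140300) + 3900/1403) = (1620755601921/19684090000)/(1663089/140300) = 540251867307/77777128900 in ≈ 6.946 in

Q = 540251867307/77777128900 in ≈ 6.946 in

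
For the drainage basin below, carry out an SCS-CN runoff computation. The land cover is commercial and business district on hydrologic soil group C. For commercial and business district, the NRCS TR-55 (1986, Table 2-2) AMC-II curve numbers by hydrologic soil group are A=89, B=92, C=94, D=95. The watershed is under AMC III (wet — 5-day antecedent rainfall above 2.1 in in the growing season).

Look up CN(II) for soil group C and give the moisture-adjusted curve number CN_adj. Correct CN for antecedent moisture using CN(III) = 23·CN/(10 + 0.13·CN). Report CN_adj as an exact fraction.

NRCS table: commercial and business district, soil group C → CN(II) = 94
Wet (AMC III): CN(III) = 23·94/(10 + 0.13·94) = 2162/(1111/50) = 108100/1111 ≈ 97.300

CN_adj = 108100/1111 ≈ 97.300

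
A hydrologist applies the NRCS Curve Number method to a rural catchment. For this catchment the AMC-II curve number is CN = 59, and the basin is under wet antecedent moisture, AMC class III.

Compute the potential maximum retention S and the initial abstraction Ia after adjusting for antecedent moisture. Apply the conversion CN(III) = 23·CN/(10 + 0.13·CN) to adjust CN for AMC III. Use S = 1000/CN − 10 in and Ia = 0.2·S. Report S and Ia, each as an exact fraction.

CN(III) from CN(II)=59: (23·59)/(10 + 0.13·59) = 135700/1767 ≈ 76.797
Retention S: 1000/CN − 10 with CN=76.797 → S = 4100/1357 ≈ 3.021 in
Initial abstraction Ia = S/5 = (4100/1357)/5 = 820/1357 ≈ 0.604 in

S = 4100/1357 in ≈ 3.021 in; Ia = 820/1357 in ≈ 0.604 in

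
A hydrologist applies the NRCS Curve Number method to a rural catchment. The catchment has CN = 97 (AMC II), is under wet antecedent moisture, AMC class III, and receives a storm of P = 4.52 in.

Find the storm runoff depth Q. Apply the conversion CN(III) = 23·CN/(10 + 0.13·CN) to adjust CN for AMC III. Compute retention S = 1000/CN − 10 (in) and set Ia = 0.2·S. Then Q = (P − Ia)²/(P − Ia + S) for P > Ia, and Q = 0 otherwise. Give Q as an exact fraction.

Q = 62801863609/14395694825 in ≈ 4.363 in

Adjust CN=97 to AMC III: 23·97/(10 + 0.13·97) → 2231 ÷ (2261/100) = 223100/2261 ≈ 98.673
Max retention: S = 1000/(223100/2261) − 10 = 300/2231 in (≈ 0.134 in)
Ia = 0.2·(300/2231) = 60/2231 in ≈ 0.027 in
Excess rainfall: 4.520 − 0.027 = 4.493 in; P > Ia so Q > 0
Runoff Q = (P−Ia)²/(P−Ia+S) = (4.493)²/(4.493+0.134) = 62801863609/14395694825 ≈ 4.363 in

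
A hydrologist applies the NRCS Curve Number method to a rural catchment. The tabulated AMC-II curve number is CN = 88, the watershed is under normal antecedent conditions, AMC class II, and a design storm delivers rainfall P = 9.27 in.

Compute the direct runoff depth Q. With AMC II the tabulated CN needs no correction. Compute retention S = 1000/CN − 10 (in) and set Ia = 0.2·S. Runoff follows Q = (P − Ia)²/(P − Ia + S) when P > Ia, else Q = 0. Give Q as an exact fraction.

Q = 32650203/4178900 in ≈ 7.813 in

AMC II — tabulated CN = 88 applies directly.
S = 1000/88 − 10 = 15/11 in ≈ 1.364 in
Ia = 0.2·(15/11) = 3/11 in ≈ 0.273 in
Excess rainfall: 9.270 − 0.273 = 8.997 in; P > Ia so Q > 0
Q = (9897/1100)²/((9897/1100) + 15/11) = (97950609/1210000)/(11397/1100) = 32650203/4178900 in ≈ 7.813 in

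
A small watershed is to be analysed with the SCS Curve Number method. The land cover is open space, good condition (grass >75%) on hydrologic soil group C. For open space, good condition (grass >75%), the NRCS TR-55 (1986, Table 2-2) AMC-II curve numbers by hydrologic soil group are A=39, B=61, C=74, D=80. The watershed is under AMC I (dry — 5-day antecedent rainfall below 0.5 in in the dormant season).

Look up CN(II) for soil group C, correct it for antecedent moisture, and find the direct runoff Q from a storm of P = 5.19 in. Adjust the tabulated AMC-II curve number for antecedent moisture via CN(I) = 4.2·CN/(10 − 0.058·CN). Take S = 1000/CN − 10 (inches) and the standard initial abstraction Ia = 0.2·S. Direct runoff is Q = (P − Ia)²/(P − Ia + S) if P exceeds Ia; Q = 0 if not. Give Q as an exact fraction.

Q = 74672667169/71737535100 in ≈ 1.041 in

NRCS table: open space, good condition (grass >75%), soil group C → CN(II) = 74
Adjust CN=74 to AMC I: 4.2·74/(10 − 0.058·74) → (1554/5) ÷ (1427/250) = 77700/1427 ≈ 54.450
Retention S: 1000/CN − 10 with CN=54.450 → S = 6500/777 ≈ 8.366 in
Ia = 0.2S: 0.2·8.366 = 1.673 in (exactly 1300/777)
Since P=5.190 > Ia=1.673: effective rainfall P−Ia = 273263/77700 in
Q = (273263/77700)²/((273263/77700) + 6500/777) = (74672667169/6037290000)/(923263/77700) = 74672667169/71737535100 in ≈ 1.041 in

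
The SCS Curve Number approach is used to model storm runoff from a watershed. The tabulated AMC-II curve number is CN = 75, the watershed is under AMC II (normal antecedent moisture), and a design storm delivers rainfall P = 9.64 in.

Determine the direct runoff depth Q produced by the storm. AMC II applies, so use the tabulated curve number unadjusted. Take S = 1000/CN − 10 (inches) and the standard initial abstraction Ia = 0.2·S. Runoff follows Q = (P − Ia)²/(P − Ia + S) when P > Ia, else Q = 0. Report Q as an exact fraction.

Average conditions: CN = 75 (no AMC adjustment).
Retention S: 1000/CN − 10 with CN=75.000 → S = 10/3 ≈ 3.333 in
Initial abstraction Ia = S/5 = (10/3)/5 = 2/3 ≈ 0.667 in
Since P=9.640 > Ia=0.667: effective rainfall P−Ia = 673/75 in
Q = (673/75)²/((673/75) + 10/3) = (452929/5625)/(923/75) = 452929/69225 in ≈ 6.543 in

Q = 452929/69225 in ≈ 6.543 in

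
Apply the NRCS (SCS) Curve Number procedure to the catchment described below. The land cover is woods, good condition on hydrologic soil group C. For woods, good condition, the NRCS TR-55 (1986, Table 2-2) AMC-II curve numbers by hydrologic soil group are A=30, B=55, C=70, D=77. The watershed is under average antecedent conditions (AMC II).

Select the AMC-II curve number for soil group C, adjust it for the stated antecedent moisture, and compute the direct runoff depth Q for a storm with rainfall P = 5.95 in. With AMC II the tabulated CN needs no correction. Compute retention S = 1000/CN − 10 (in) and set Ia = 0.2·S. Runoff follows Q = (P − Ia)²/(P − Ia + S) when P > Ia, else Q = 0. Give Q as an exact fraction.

Q = 508369/183820 in ≈ 2.766 in

NRCS table: woods, good condition, soil group C → CN(II) = 70
AMC II — tabulated CN = 70 applies directly.
Max retention: S = 1000/70 − 10 = 30/7 in (≈ 4.286 in)
Ia = 0.2·(30/7) = 6/7 in ≈ 0.857 in
Excess rainfall: 5.950 − 0.857 = 5.093 in; P > Ia so Q > 0
Runoff Q = (P−Ia)²/(P−Ia+S) = (5.093)²/(5.093+4.286) = 508369/183820 ≈ 2.766 in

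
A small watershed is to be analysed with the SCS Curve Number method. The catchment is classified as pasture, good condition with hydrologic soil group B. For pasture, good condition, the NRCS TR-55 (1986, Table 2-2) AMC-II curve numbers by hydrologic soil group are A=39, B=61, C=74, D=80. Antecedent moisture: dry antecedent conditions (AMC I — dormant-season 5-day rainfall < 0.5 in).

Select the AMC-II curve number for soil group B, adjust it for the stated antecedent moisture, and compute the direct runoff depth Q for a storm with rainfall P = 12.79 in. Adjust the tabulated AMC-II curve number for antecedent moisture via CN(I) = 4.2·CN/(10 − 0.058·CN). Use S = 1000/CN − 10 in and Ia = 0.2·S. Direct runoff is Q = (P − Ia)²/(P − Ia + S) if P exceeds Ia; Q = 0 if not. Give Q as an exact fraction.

Q = 173166673689/45523879100 in ≈ 3.804 in

NRCS table: pasture, good condition, soil group B → CN(II) = 61
Adjust CN=61 to AMC I: 4.2·61/(10 − 0.058·61) → (1281/5) ÷ (3231/500) = 42700/1077 ≈ 39.647
Max retention: S = 1000/(42700/1077) − 10 = 6500/427 in (≈ 15.222 in)
Ia = 0.2S: 0.2·15.222 = 3.044 in (exactly 1300/427)
Since P=12.790 > Ia=3.044: effective rainfall P−Ia = 416133/42700 in
Runoff Q = (P−Ia)²/(P−Ia+S) = (9.746)²/(9.746+15.222) = 173166673689/45523879100 ≈ 3.804 in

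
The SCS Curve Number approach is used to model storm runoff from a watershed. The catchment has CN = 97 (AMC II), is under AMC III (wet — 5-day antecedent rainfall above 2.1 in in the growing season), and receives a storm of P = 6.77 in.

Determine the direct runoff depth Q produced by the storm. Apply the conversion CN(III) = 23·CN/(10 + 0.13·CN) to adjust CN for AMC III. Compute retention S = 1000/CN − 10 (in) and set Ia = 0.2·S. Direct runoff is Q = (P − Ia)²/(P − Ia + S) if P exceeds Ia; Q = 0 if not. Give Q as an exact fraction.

Adjust CN=97 to AMC III: 23·97/(10 + 0.13·97) → 2231 ÷ (2261/100) = 223100/2261 ≈ 98.673
Max retention: S = 1000/(223100/2261) − 10 = 300/2231 in (≈ 0.134 in)
Ia = 0.2S: 0.2·0.134 = 0.027 in (exactly 60/2231)
P − Ia = 6.770 − 0.027 = 1504387/223100 ≈ 6.743 in (> 0, runoff occurs)
Q = (1504387/223100)²/((1504387/223100) + 300/2231) = (2263180245769/49773610000)/(1534387/223100) = 2263180245769/342321739700 in ≈ 6.611 in

Q = 2263180245769/342321739700 in ≈ 6.611 in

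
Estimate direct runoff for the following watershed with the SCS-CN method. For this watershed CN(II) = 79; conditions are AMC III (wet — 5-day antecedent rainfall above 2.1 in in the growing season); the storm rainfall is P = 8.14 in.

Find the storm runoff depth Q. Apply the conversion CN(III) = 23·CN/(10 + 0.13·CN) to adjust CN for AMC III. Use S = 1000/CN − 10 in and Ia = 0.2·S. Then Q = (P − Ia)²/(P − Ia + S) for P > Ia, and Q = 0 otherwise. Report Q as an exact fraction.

Q = 516269553361/74816701150 in ≈ 6.900 in

Wet (AMC III): CN(III) = 23·79/(10 + 0.13·79) = 1817/(2027/100) = 181700/2027 ≈ 89.640
Max retention: S = 1000/(181700/2027) − 10 = 2100/1817 in (≈ 1.156 in)
Initial abstraction Ia = S/5 = (2100/1817)/5 = 420/1817 ≈ 0.231 in
Since P=8.140 > Ia=0.231: effective rainfall P−Ia = 718519/90850 in
Q: (718519/90850)² ÷ (823519/90850) = 516269553361/74816701150 in (≈ 6.900 in)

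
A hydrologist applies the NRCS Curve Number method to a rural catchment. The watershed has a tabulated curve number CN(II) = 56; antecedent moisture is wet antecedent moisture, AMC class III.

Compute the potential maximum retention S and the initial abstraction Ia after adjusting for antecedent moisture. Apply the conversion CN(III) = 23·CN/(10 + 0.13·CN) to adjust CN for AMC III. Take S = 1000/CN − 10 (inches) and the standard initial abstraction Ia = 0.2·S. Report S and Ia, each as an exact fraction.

Wet (AMC III): CN(III) = 23·56/(10 + 0.13·56) = 1288/(432/25) = 4025/54 ≈ 74.537
Retention S: 1000/CN − 10 with CN=74.537 → S = 550/161 ≈ 3.416 in
Ia = 0.2·(550/161) = 110/161 in ≈ 0.683 in

S = 550/161 in ≈ 3.416 in; Ia = 110/161 in ≈ 0.683 in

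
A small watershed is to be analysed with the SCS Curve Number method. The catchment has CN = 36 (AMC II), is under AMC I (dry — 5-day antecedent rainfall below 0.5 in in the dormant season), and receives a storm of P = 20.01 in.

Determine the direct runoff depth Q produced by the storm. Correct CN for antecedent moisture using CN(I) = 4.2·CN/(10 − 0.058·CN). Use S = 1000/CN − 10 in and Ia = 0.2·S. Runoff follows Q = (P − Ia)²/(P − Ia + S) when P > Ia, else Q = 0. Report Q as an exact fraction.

CN(I) from CN(II)=36: (4.2·36)/(10 − 0.058·36) = 18900/989 ≈ 19.110
S = 1000/(18900/989) − 10 = 8000/189 in ≈ 42.328 in
Initial abstraction Ia = S/5 = (8000/189)/5 = 1600/189 ≈ 8.466 in
Excess rainfall: 20.010 − 8.466 = 11.544 in; P > Ia so Q > 0
Q = (218189/18900)²/((218189/18900) + 8000/189) = (47606439721/357210000)/(1018189/18900) = 47606439721/19243772100 in ≈ 2.474 in

Q = 47606439721/19243772100 in ≈ 2.474 in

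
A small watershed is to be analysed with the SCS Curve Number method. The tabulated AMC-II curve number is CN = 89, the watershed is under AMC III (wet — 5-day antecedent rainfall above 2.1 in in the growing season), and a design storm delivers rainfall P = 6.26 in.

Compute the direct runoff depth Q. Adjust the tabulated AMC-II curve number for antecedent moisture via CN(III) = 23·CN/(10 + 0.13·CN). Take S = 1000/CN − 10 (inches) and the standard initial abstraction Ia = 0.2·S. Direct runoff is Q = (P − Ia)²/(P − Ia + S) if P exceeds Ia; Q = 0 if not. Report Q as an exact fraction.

Adjust CN=89 to AMC III: 23·89/(10 + 0.13·89) → 2047 ÷ (2157/100) = 204700/2157 ≈ 94.900
Retention S: 1000/CN − 10 with CN=94.900 → S = 1100/2047 ≈ 0.537 in
Initial abstraction Ia = S/5 = (1100/2047)/5 = 220/2047 ≈ 0.107 in
Since P=6.260 > Ia=0.107: effective rainfall P−Ia = 629711/102350 in
Q = (629711/102350)²/((629711/102350) + 1100/2047) = (396535943521/10475522500)/(684711/102350) = 396535943521/70080170850 in ≈ 5.658 in

Q = 396535943521/70080170850 in ≈ 5.658 in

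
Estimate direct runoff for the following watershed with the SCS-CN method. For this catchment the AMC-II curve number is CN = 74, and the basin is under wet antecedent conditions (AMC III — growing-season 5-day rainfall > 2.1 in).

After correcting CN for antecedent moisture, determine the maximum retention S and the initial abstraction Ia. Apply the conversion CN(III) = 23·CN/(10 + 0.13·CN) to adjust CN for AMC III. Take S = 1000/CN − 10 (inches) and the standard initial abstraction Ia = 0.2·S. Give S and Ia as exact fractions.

S = 1300/851 in ≈ 1.528 in; Ia = 260/851 in ≈ 0.306 in

Adjust CN=74 to AMC III: 23·74/(10 + 0.13·74) → 1702 ÷ (981/50) = 85100/981 ≈ 86.748
S = 1000/(85100/981) − 10 = 1300/851 in ≈ 1.528 in
Ia = 0.2S: 0.2·1.528 = 0.306 in (exactly 260/851)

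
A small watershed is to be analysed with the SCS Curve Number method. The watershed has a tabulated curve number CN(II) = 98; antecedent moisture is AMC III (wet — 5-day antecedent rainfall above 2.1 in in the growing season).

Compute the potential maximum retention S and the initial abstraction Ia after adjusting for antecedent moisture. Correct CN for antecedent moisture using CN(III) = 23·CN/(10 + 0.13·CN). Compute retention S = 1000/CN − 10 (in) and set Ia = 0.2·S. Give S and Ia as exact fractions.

S = 100/1127 in ≈ 0.089 in; Ia = 20/1127 in ≈ 0.018 in

CN(III) from CN(II)=98: (23·98)/(10 + 0.13·98) = 112700/1137 ≈ 99.120
Max retention: S = 1000/(112700/1137) − 10 = 100/1127 in (≈ 0.089 in)
Ia = 0.2·(100/1127) = 20/1127 in ≈ 0.018 in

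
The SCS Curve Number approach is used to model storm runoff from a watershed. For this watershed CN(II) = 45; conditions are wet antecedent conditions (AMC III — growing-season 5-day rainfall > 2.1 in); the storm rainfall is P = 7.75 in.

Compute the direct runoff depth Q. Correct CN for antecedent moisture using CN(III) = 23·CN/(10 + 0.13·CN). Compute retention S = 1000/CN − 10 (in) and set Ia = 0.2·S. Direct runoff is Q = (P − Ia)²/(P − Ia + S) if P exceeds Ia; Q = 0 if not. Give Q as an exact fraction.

Adjust CN=45 to AMC III: 23·45/(10 + 0.13·45) → 1035 ÷ (317/20) = 20700/317 ≈ 65.300
S = 1000/(20700/317) − 10 = 1100/207 in ≈ 5.314 in
Initial abstraction Ia = S/5 = (1100/207)/5 = 220/207 ≈ 1.063 in
P − Ia = 7.750 − 1.063 = 5537/828 ≈ 6.687 in (> 0, runoff occurs)
Q = (5537/828)²/((5537/828) + 1100/207) = (30658369/685584)/(9937/828) = 30658369/8227836 in ≈ 3.726 in

Q = 30658369/8227836 in ≈ 3.726 in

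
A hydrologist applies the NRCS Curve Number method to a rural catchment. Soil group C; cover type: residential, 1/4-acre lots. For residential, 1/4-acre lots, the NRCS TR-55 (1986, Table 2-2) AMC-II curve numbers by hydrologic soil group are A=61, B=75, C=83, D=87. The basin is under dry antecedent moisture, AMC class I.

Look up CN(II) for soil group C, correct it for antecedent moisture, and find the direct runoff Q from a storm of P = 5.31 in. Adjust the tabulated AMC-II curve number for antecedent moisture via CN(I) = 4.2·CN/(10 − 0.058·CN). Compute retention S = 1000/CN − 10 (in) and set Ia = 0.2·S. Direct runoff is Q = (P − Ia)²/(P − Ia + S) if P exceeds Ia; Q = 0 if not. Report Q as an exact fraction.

Q = 570830114089/279844401900 in ≈ 2.040 in

NRCS table: residential, 1/4-acre lots, soil group C → CN(II) = 83
Dry (AMC I): CN(I) = 4.2·83/(10 − 0.058·83) = (1743/5)/(2593/500) = 174300/2593 ≈ 67.219
Max retention: S = 1000/(174300/2593) − 10 = 8500/1743 in (≈ 4.877 in)
Initial abstraction Ia = S/5 = (8500/1743)/5 = 1700/1743 ≈ 0.975 in
Excess rainfall: 5.310 − 0.975 = 4.335 in; P > Ia so Q > 0
Runoff Q = (P−Ia)²/(P−Ia+S) = (4.335)²/(4.335+4.877) = 570830114089/279844401900 ≈ 2.040 in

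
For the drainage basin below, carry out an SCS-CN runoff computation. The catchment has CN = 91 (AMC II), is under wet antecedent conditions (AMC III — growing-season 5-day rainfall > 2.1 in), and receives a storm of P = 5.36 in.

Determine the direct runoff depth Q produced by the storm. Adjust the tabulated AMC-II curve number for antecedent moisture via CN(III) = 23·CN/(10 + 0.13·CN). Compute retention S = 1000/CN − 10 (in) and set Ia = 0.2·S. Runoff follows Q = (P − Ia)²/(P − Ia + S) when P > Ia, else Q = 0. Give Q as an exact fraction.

Q = 38077512722/7808512075 in ≈ 4.876 in

Adjust CN=91 to AMC III: 23·91/(10 + 0.13·91) → 2093 ÷ (2183/100) = 209300/2183 ≈ 95.877
Max retention: S = 1000/(209300/2183) − 10 = 900/2093 in (≈ 0.430 in)
Ia = 0.2S: 0.2·0.430 = 0.086 in (exactly 180/2093)
P − Ia = 5.360 − 0.086 = 275962/52325 ≈ 5.274 in (> 0, runoff occurs)
Q: (275962/52325)² ÷ (298462/52325) = 38077512722/7808512075 in (≈ 4.876 in)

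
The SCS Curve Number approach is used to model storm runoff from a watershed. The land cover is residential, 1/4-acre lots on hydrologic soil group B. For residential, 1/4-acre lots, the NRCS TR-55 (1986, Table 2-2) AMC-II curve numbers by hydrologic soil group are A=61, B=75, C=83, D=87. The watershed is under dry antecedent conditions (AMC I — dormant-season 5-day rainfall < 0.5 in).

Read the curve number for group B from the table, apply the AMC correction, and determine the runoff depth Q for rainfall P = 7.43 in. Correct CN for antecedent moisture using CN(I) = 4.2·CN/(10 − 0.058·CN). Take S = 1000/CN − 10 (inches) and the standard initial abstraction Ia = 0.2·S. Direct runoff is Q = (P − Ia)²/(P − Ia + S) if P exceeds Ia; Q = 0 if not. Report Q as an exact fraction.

Q = 1354902481/546896700 in ≈ 2.477 in

NRCS table: residential, 1/4-acre lots, soil group B → CN(II) = 75
Dry (AMC I): CN(I) = 4.2·75/(10 − 0.058·75) = 315/(113/20) = 6300/113 ≈ 55.752
Max retention: S = 1000/(6300/113) − 10 = 500/63 in (≈ 7.937 in)
Ia = 0.2S: 0.2·7.937 = 1.587 in (exactly 100/63)
Since P=7.430 > Ia=1.587: effective rainfall P−Ia = 36809/6300 in
Q: (36809/6300)² ÷ (86809/6300) = 1354902481/546896700 in (≈ 2.477 in)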